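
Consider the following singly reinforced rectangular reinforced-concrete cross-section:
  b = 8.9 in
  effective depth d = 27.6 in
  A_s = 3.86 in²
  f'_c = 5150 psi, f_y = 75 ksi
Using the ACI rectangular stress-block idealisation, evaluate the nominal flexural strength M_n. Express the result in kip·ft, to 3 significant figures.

T = A_s f_y = 3.86 × 75 = 289.5 kips.
a = T/(0.85 f'_c b) = 289.5/(0.85 × 5.15 × 8.9) = 7.431 in.
M_n = T(d − a/2) = 289.5 × (27.6 − 3.7155) = 6914.6 kip·in = 6914.6/12 = 576.22 kip·ft.

M_n ≈ 576 kip·ft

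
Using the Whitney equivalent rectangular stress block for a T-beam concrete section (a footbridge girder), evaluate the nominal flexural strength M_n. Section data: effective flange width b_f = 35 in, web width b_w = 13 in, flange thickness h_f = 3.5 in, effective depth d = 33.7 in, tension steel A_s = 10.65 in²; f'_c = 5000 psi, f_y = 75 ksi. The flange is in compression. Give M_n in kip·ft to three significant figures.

M_n ≈ 2030 kip·ft

Tension: T = A_s f_y = 10.65 × 75 = 798.75 kips.
Try a within the flange: a = T/(0.85 f'_c b_f) = 798.75/(0.85 × 5 × 35) = 5.370 in.
a = 5.370 > h_f = 3.5 in: the block extends into the web. Split into flange-overhang and web parts.
C_f = 0.85 f'_c (b_f − b_w) h_f = 0.85 × 5 × (35 − 13) × 3.5 = 327.3 kips.
Remaining web compression depth: a_w = (T − C_f)/(0.85 f'_c b_w) = (798.75 − 327.3)/(0.85 × 5 × 13) = 8.533 in.
M_n = C_f(d − h_f/2) + (T − C_f)(d − a_w/2) = 327.3 × (33.7 − 1.75) + 471.45 × (33.7 − 4.2665) = 10457.2 + 13876.4 = 24333.6 kip·in.
M_n = 24333.6/12 = 2027.80 kip·ft.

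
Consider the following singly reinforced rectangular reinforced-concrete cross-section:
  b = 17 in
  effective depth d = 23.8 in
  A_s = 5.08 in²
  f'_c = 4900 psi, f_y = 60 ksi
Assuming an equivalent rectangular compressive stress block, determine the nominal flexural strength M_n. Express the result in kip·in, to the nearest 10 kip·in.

T = A_s f_y = 5.08 × 60 = 304.8 kips.
a = T/(0.85 f'_c b) = 304.8/(0.85 × 4.9 × 17) = 4.305 in.
M_n = T(d − a/2) = 304.8 × (23.8 − 2.1525) = 6598.2 kip·in.

M_n ≈ 6600 kip·in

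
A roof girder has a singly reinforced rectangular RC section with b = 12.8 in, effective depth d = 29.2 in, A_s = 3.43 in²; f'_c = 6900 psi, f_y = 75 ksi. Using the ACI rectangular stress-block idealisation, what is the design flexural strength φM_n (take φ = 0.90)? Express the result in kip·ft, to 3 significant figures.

T = A_s f_y = 3.43 × 75 = 257.25 kips.
a = T/(0.85 f'_c b) = 257.25/(0.85 × 6.9 × 12.8) = 3.427 in.
M_n = T(d − a/2) = 257.25 × (29.2 − 1.7135) = 7070.9 kip·in = 7070.9/12 = 589.24 kip·ft.
φM_n = 0.90 × 589.24 = 530.32 kip·ft.

φM_n ≈ 530 kip·ft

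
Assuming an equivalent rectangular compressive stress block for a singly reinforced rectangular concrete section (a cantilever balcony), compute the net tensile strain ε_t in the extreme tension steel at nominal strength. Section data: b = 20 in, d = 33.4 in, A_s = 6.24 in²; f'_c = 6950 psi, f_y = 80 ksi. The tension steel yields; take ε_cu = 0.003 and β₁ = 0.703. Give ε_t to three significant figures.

ε_t ≈ 0.0137

a = A_s f_y/(0.85 f'_c b) = 4.225 in.
β₁ = 0.703, so c = a/β₁ = 4.225/0.703 = 6.010 in.
From the linear strain diagram with ε_cu = 0.003: ε_t = 0.003 (d − c)/c = 0.003 × (33.4 − 6.010)/6.010 = 0.0137.
Since ε_t ≥ 0.005, the section is tension-controlled.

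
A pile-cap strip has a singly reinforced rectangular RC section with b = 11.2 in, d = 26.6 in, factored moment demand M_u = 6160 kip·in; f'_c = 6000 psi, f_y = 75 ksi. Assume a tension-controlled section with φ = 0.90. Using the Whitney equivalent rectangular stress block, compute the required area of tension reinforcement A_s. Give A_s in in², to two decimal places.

M_n = M_u/φ = 6160/0.90 = 6844.44 kip·in.
From M_n = 0.85 f'_c a b (d − a/2):
a = d − √(d² − 2M_n/(0.85 f'_c b)) = 26.6 − √(26.6² − 2 × 6844.44/(0.85 × 6 × 11.2)) = 4.969 in.
A_s = 0.85 f'_c a b / f_y = 0.85 × 6 × 4.969 × 11.2 / 75 = 3.784 in².

A_s ≈ 3.78 in²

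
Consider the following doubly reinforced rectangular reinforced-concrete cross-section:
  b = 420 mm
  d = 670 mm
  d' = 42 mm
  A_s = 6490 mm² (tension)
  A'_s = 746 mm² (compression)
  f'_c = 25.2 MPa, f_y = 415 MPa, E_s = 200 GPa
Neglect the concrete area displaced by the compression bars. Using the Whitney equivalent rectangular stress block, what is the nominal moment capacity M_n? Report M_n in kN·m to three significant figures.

Assume both tension and compression steel yield.
Net tension couple steel: A_s − A'_s = 5744 mm².
a = (A_s − A'_s) f_y / (0.85 f'_c b) = 2383760/(0.85 × 25.2 × 420) = 264.97 mm.
c = a/β₁ = 264.97/0.85 = 311.73 mm; ε'_s = 0.003(c − d')/c = 0.0026 ≥ f_y/E_s = 0.0021, so compression steel does yield.
M_n = (A_s − A'_s) f_y (d − a/2) + A'_s f_y (d − d') = [2383760 × (670 − 132.485) + 309590 × (670 − 42)] × 10⁻⁶ = 1281.31 + 194.42 = 1475.73 kN·m.

M_n ≈ 1480 kN·m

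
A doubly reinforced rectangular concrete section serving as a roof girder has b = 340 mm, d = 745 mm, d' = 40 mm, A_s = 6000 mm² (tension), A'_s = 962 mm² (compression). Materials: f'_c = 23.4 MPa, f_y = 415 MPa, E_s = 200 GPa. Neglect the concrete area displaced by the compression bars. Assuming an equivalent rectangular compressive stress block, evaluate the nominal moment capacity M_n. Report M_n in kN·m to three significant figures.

M_n ≈ 1520 kN·m

Assume both tension and compression steel yield.
Net tension couple steel: A_s − A'_s = 5038 mm².
a = (A_s − A'_s) f_y / (0.85 f'_c b) = 2090770/(0.85 × 23.4 × 340) = 309.17 mm.
c = a/β₁ = 309.17/0.85 = 363.73 mm; ε'_s = 0.003(c − d')/c = 0.0027 ≥ f_y/E_s = 0.0021, so compression steel does yield.
M_n = (A_s − A'_s) f_y (d − a/2) + A'_s f_y (d − d') = [2090770 × (745 − 154.585) + 399230 × (745 − 40)] × 10⁻⁶ = 1234.42 + 281.46 = 1515.88 kN·m.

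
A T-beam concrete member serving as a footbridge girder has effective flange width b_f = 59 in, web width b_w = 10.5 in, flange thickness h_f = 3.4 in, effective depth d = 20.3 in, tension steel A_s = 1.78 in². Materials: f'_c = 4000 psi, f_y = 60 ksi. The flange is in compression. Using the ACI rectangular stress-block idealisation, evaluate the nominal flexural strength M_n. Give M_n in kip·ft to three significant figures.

Tension: T = A_s f_y = 1.78 × 60 = 106.8 kips.
Try a within the flange: a = T/(0.85 f'_c b_f) = 106.8/(0.85 × 4 × 59) = 0.532 in.
Since a = 0.532 ≤ h_f = 3.4 in, the stress block lies entirely in the flange; analyse as a rectangular beam of width b_f.
M_n = T(d − a/2) = 106.8 × (20.3 − 0.266) = 2139.6 kip·in.
M_n = 2139.6/12 = 178.30 kip·ft.

M_n ≈ 178 kip·ft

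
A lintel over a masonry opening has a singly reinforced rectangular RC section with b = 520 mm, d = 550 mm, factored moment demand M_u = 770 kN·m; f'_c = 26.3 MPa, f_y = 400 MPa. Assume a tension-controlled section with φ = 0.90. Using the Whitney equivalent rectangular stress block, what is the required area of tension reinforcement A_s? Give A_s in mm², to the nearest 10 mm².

M_n = M_u/φ = 770/0.90 = 855.556 kN·m.
With M_n = 0.85 f'_c a b (d − a/2), solve the quadratic for a:
a = d − √(d² − 2M_n/(0.85 f'_c b)) = 550 − √(550² − 2 × 855.556×10⁶/(0.85 × 26.3 × 520)) = 155.92 mm.
A_s = 0.85 f'_c a b / f_y = 0.85 × 26.3 × 155.92 × 520 / 400 = 4531.3 mm².

A_s ≈ 4530 mm²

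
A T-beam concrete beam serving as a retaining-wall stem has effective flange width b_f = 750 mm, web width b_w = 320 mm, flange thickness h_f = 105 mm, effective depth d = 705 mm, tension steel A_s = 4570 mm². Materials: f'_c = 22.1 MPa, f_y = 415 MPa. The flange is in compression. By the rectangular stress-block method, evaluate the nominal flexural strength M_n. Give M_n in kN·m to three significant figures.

Tension: T = A_s f_y = 4570 × 415 = 1896550 N.
Try a within the flange: a = T/(0.85 f'_c b_f) = 1896550/(0.85 × 22.1 × 750) = 134.61 mm.
a = 134.61 > h_f = 105 mm: the block extends into the web. Split into flange-overhang and web parts.
C_f = 0.85 f'_c (b_f − b_w) h_f = 0.85 × 22.1 × (750 − 320) × 105 = 848143 N.
Remaining web compression depth: a_w = (T − C_f)/(0.85 f'_c b_w) = (1896550 − 848143)/(0.85 × 22.1 × 320) = 174.41 mm.
M_n = C_f(d − h_f/2) + (T − C_f)(d − a_w/2) = 848143 × (705 − 52.5) + 1048407 × (705 − 87.205) = 553.41 + 647.70 = 1201.11 × 10⁶ N·mm.
M_n = 1201.11 kN·m.

M_n ≈ 1200 kN·m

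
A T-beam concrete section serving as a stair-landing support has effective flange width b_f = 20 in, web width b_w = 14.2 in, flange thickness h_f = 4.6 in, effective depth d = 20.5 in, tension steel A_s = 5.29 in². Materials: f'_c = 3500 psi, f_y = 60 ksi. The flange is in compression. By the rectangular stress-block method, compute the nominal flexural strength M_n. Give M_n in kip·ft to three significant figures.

Tension: T = A_s f_y = 5.29 × 60 = 317.4 kips.
Try a within the flange: a = T/(0.85 f'_c b_f) = 317.4/(0.85 × 3.5 × 20) = 5.334 in.
a = 5.334 > h_f = 4.6 in: the block extends into the web. Split into flange-overhang and web parts.
C_f = 0.85 f'_c (b_f − b_w) h_f = 0.85 × 3.5 × (20 − 14.2) × 4.6 = 79.4 kips.
Remaining web compression depth: a_w = (T − C_f)/(0.85 f'_c b_w) = (317.4 − 79.4)/(0.85 × 3.5 × 14.2) = 5.634 in.
M_n = C_f(d − h_f/2) + (T − C_f)(d − a_w/2) = 79.4 × (20.5 − 2.3) + 238 × (20.5 − 2.817) = 1445.1 + 4208.6 = 5653.7 kip·in.
M_n = 5653.7/12 = 471.14 kip·ft.

M_n ≈ 471 kip·ft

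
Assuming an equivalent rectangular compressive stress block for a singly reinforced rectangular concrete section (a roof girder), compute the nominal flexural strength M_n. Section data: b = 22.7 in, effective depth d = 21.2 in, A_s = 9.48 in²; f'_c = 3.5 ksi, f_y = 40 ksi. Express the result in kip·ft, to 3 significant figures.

M_n ≈ 581 kip·ft

T = A_s f_y = 9.48 × 40 = 379.2 kips.
a = T/(0.85 f'_c b) = 379.2/(0.85 × 3.5 × 22.7) = 5.615 in.
M_n = T(d − a/2) = 379.2 × (21.2 − 2.8075) = 6974.4 kip·in = 6974.4/12 = 581.20 kip·ft.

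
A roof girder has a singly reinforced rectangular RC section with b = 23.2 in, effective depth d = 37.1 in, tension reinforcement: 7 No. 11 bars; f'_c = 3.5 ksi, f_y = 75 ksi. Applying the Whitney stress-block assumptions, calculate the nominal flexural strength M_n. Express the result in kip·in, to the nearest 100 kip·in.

M_n ≈ 25500 kip·in

A_s = 7 × 1.56 = 10.92 in².
T = A_s f_y = 10.92 × 75 = 819 kips.
a = T/(0.85 f'_c b) = 819/(0.85 × 3.5 × 23.2) = 11.866 in.
M_n = T(d − a/2) = 819 × (37.1 − 5.933) = 25525.8 kip·in.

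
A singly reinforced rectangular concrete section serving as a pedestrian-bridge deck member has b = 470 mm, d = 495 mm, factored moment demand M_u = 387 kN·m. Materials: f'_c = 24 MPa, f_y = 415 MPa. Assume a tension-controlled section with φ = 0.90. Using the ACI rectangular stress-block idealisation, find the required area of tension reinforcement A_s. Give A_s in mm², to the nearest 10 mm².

A_s ≈ 2330 mm²

M_n = M_u/φ = 387/0.90 = 430 kN·m.
With M_n = 0.85 f'_c a b (d − a/2), solve the quadratic for a:
a = d − √(d² − 2M_n/(0.85 f'_c b)) = 495 − √(495² − 2 × 430×10⁶/(0.85 × 24 × 470)) = 100.88 mm.
A_s = 0.85 f'_c a b / f_y = 0.85 × 24 × 100.88 × 470 / 415 = 2330.7 mm².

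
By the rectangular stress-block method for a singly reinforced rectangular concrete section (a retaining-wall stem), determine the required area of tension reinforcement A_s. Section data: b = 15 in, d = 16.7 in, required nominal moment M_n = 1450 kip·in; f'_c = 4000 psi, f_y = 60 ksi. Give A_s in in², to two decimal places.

From M_n = 0.85 f'_c a b (d − a/2):
a = d − √(d² − 2M_n/(0.85 f'_c b)) = 16.7 − √(16.7² − 2 × 1450/(0.85 × 4 × 15)) = 1.799 in.
A_s = 0.85 f'_c a b / f_y = 0.85 × 4 × 1.799 × 15 / 60 = 1.529 in².

A_s ≈ 1.53 in²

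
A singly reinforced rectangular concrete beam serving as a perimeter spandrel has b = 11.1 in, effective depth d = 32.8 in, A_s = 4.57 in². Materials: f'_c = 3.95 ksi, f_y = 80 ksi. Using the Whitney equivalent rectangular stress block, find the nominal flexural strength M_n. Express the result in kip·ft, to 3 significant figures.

T = A_s f_y = 4.57 × 80 = 365.6 kips.
a = T/(0.85 f'_c b) = 365.6/(0.85 × 3.95 × 11.1) = 9.810 in.
M_n = T(d − a/2) = 365.6 × (32.8 − 4.905) = 10198.4 kip·in = 10198.4/12 = 849.87 kip·ft.

M_n ≈ 850 kip·ft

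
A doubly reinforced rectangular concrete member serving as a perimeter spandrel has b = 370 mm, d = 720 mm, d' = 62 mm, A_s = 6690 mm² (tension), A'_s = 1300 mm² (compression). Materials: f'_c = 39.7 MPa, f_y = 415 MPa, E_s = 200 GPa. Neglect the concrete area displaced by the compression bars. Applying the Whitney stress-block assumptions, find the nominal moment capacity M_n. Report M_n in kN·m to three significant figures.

Assume both tension and compression steel yield.
Net tension couple steel: A_s − A'_s = 5390 mm².
a = (A_s − A'_s) f_y / (0.85 f'_c b) = 2236850/(0.85 × 39.7 × 370) = 179.15 mm.
c = a/β₁ = 179.15/0.766 = 233.88 mm; ε'_s = 0.003(c − d')/c = 0.0022 ≥ f_y/E_s = 0.0021, so compression steel does yield.
M_n = (A_s − A'_s) f_y (d − a/2) + A'_s f_y (d − d') = [2236850 × (720 − 89.575) + 539500 × (720 − 62)] × 10⁻⁶ = 1410.17 + 354.99 = 1765.16 kN·m.

M_n ≈ 1770 kN·m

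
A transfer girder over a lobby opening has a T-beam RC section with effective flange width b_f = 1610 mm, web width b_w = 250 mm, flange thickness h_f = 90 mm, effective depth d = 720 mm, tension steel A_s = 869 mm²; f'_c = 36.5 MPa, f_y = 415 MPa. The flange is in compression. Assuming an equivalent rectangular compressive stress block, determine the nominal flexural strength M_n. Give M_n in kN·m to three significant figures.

Tension: T = A_s f_y = 869 × 415 = 360635 N.
Try a within the flange: a = T/(0.85 f'_c b_f) = 360635/(0.85 × 36.5 × 1610) = 7.22 mm.
Since a = 7.22 ≤ h_f = 90 mm, the stress block lies entirely in the flange; analyse as a rectangular beam of width b_f.
M_n = T(d − a/2) = 360635 × (720 − 3.61) = 258.36 × 10⁶ N·mm.
M_n = 258.36 kN·m.

M_n ≈ 258 kN·m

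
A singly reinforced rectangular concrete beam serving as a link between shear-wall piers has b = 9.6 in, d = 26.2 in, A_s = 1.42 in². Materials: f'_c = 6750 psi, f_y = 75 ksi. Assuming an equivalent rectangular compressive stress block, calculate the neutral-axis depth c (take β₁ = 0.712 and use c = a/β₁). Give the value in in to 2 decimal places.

T = A_s f_y = 1.42 × 75 = 106.5 kips.
a = T/(0.85 f'_c b) = 106.5/(0.85 × 6.75 × 9.6) = 1.9336 in.
With β₁ = 0.712, c = a/β₁ = 1.9336/0.712 = 2.72 in.

c ≈ 2.72 in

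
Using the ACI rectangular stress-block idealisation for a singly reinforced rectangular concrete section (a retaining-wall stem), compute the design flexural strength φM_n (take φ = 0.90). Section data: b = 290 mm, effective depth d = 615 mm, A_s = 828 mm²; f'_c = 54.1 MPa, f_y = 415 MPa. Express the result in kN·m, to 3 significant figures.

T = A_s f_y = 828 × 415 = 343620 N = 343.62 kN.
From C = T: a = T/(0.85 f'_c b) = 343620/(0.85 × 54.1 × 290) = 25.77 mm.
M_n = T(d − a/2) = 343.62 kN × (615 − 12.885) mm = 206.90 kN·m.
φM_n = 0.90 × 206.90 = 186.21 kN·m.

φM_n ≈ 186 kN·m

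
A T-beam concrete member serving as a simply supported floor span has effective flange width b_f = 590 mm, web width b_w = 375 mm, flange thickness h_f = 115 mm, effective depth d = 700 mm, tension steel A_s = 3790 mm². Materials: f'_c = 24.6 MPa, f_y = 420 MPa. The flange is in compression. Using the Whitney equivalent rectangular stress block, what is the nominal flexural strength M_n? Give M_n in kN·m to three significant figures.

Tension: T = A_s f_y = 3790 × 420 = 1591800 N.
Try a within the flange: a = T/(0.85 f'_c b_f) = 1591800/(0.85 × 24.6 × 590) = 129.03 mm.
a = 129.03 > h_f = 115 mm: the block extends into the web. Split into flange-overhang and web parts.
C_f = 0.85 f'_c (b_f − b_w) h_f = 0.85 × 24.6 × (590 − 375) × 115 = 517000 N.
Remaining web compression depth: a_w = (T − C_f)/(0.85 f'_c b_w) = (1591800 − 517000)/(0.85 × 24.6 × 375) = 137.07 mm.
M_n = C_f(d − h_f/2) + (T − C_f)(d − a_w/2) = 517000 × (700 − 57.5) + 1074800 × (700 − 68.535) = 332.17 + 678.70 = 1010.87 × 10⁶ N·mm.
M_n = 1010.87 kN·m.

M_n ≈ 1010 kN·m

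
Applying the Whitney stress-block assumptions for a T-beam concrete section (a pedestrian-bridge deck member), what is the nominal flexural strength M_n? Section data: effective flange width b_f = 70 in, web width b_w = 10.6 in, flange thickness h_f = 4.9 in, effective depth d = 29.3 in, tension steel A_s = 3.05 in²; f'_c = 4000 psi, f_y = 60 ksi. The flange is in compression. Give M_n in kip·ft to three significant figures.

M_n ≈ 441 kip·ft

Tension: T = A_s f_y = 3.05 × 60 = 183 kips.
Try a within the flange: a = T/(0.85 f'_c b_f) = 183/(0.85 × 4 × 70) = 0.769 in.
Since a = 0.769 ≤ h_f = 4.9 in, the stress block lies entirely in the flange; analyse as a rectangular beam of width b_f.
M_n = T(d − a/2) = 183 × (29.3 − 0.3845) = 5291.5 kip·in.
M_n = 5291.5/12 = 440.96 kip·ft.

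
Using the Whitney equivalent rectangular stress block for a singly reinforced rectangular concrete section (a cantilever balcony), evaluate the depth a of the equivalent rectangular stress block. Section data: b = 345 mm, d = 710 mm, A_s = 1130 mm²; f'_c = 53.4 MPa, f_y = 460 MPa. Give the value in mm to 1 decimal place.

T = A_s f_y = 1130 × 460 = 519800 N = 519.8 kN.
Setting C = 0.85 f'_c a b equal to T: a = 519800/(0.85 × 53.4 × 345) = 33.2 mm.

a ≈ 33.2 mm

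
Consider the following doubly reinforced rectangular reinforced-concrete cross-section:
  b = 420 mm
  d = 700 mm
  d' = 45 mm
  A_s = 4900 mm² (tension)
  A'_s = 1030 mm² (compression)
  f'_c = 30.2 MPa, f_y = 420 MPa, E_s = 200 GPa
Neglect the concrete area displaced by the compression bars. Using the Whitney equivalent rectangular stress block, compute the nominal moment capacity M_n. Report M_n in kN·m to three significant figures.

Assume both tension and compression steel yield.
Net tension couple steel: A_s − A'_s = 3870 mm².
a = (A_s − A'_s) f_y / (0.85 f'_c b) = 1625400/(0.85 × 30.2 × 420) = 150.76 mm.
c = a/β₁ = 150.76/0.834 = 180.77 mm; ε'_s = 0.003(c − d')/c = 0.0023 ≥ f_y/E_s = 0.0021, so compression steel does yield.
M_n = (A_s − A'_s) f_y (d − a/2) + A'_s f_y (d − d') = [1625400 × (700 − 75.38) + 432600 × (700 − 45)] × 10⁻⁶ = 1015.26 + 283.35 = 1298.61 kN·m.

M_n ≈ 1300 kN·m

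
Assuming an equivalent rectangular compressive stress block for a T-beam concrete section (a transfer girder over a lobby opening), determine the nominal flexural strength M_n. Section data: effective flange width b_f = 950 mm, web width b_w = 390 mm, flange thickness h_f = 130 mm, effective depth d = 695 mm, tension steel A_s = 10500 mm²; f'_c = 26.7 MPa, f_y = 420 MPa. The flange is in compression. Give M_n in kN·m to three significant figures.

Tension: T = A_s f_y = 10500 × 420 = 4410000 N.
Try a within the flange: a = T/(0.85 f'_c b_f) = 4410000/(0.85 × 26.7 × 950) = 204.54 mm.
a = 204.54 > h_f = 130 mm: the block extends into the web. Split into flange-overhang and web parts.
C_f = 0.85 f'_c (b_f − b_w) h_f = 0.85 × 26.7 × (950 − 390) × 130 = 1652196 N.
Remaining web compression depth: a_w = (T − C_f)/(0.85 f'_c b_w) = (4410000 − 1652196)/(0.85 × 26.7 × 390) = 311.58 mm.
M_n = C_f(d − h_f/2) + (T − C_f)(d − a_w/2) = 1652196 × (695 − 65) + 2757804 × (695 − 155.79) = 1040.88 + 1487.04 = 2527.92 × 10⁶ N·mm.
M_n = 2527.92 kN·m.

M_n ≈ 2530 kN·m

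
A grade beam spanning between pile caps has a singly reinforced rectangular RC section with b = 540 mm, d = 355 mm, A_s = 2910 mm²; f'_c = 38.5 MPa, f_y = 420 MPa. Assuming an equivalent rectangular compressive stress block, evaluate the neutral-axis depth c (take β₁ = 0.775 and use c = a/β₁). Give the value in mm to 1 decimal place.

T = A_s f_y = 2910 × 420 = 1222200 N = 1222.2 kN.
Setting C = 0.85 f'_c a b equal to T: a = 1222200/(0.85 × 38.5 × 540) = 69.162 mm.
With β₁ = 0.775, c = a/β₁ = 69.162/0.775 = 89.2 mm.

c ≈ 89.2 mm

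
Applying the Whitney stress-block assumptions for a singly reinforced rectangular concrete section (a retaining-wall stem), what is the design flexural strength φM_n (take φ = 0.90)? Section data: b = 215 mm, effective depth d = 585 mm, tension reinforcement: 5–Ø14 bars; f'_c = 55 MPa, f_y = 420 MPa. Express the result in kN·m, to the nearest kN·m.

φM_n ≈ 166 kN·m

A_s = 5 × 154 = 770 mm².
T = A_s f_y = 770 × 420 = 323400 N = 323.4 kN.
From C = T: a = T/(0.85 f'_c b) = 323400/(0.85 × 55 × 215) = 32.18 mm.
M_n = T(d − a/2) = 323.4 kN × (585 − 16.09) mm = 183.99 kN·m.
φM_n = 0.90 × 183.99 = 165.59 kN·m.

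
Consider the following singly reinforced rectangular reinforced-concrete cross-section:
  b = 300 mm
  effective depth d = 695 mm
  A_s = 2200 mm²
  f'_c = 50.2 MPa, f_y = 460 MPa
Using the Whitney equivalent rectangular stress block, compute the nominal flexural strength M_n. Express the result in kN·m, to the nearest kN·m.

M_n ≈ 663 kN·m

T = A_s f_y = 2200 × 460 = 1012000 N = 1012 kN.
From C = T: a = T/(0.85 f'_c b) = 1012000/(0.85 × 50.2 × 300) = 79.06 mm.
M_n = T(d − a/2) = 1012 kN × (695 − 39.53) mm = 663.34 kN·m.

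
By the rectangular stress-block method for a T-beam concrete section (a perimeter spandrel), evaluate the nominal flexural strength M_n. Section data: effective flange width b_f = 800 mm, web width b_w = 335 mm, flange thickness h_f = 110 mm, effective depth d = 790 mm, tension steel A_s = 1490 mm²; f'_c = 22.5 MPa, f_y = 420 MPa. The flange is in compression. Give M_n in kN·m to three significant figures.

M_n ≈ 482 kN·m

Tension: T = A_s f_y = 1490 × 420 = 625800 N.
Try a within the flange: a = T/(0.85 f'_c b_f) = 625800/(0.85 × 22.5 × 800) = 40.90 mm.
Since a = 40.90 ≤ h_f = 110 mm, the stress block lies entirely in the flange; analyse as a rectangular beam of width b_f.
M_n = T(d − a/2) = 625800 × (790 − 20.45) = 481.58 × 10⁶ N·mm.
M_n = 481.58 kN·m.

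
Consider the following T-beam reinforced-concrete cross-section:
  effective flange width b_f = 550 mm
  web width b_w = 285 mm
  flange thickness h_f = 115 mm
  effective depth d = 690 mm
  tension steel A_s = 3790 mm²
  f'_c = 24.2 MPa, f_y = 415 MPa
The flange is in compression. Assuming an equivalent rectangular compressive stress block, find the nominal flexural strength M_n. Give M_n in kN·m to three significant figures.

M_n ≈ 973 kN·m

Tension: T = A_s f_y = 3790 × 415 = 1572850 N.
Try a within the flange: a = T/(0.85 f'_c b_f) = 1572850/(0.85 × 24.2 × 550) = 139.02 mm.
a = 139.02 > h_f = 115 mm: the block extends into the web. Split into flange-overhang and web parts.
C_f = 0.85 f'_c (b_f − b_w) h_f = 0.85 × 24.2 × (550 − 285) × 115 = 626871 N.
Remaining web compression depth: a_w = (T − C_f)/(0.85 f'_c b_w) = (1572850 − 626871)/(0.85 × 24.2 × 285) = 161.36 mm.
M_n = C_f(d − h_f/2) + (T − C_f)(d − a_w/2) = 626871 × (690 − 57.5) + 945979 × (690 − 80.68) = 396.50 + 576.40 = 972.90 × 10⁶ N·mm.
M_n = 972.90 kN·m.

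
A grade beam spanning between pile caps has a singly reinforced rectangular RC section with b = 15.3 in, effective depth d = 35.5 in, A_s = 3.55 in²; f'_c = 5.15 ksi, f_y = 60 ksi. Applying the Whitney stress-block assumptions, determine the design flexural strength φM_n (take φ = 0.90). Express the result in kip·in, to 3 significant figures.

φM_n ≈ 6500 kip·in

T = A_s f_y = 3.55 × 60 = 213 kips.
a = T/(0.85 f'_c b) = 213/(0.85 × 5.15 × 15.3) = 3.180 in.
M_n = T(d − a/2) = 213 × (35.5 − 1.59) = 7222.8 kip·in.
φM_n = 0.90 × 7222.8 = 6500.5 kip·in.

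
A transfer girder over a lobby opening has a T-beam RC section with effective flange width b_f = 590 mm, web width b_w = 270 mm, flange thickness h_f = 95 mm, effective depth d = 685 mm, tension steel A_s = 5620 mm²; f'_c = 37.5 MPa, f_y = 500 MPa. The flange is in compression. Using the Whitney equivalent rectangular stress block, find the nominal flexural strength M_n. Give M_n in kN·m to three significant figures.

Tension: T = A_s f_y = 5620 × 500 = 2810000 N.
Try a within the flange: a = T/(0.85 f'_c b_f) = 2810000/(0.85 × 37.5 × 590) = 149.42 mm.
a = 149.42 > h_f = 95 mm: the block extends into the web. Split into flange-overhang and web parts.
C_f = 0.85 f'_c (b_f − b_w) h_f = 0.85 × 37.5 × (590 − 270) × 95 = 969000 N.
Remaining web compression depth: a_w = (T − C_f)/(0.85 f'_c b_w) = (2810000 − 969000)/(0.85 × 37.5 × 270) = 213.91 mm.
M_n = C_f(d − h_f/2) + (T − C_f)(d − a_w/2) = 969000 × (685 − 47.5) + 1841000 × (685 − 106.955) = 617.74 + 1064.18 = 1681.92 × 10⁶ N·mm.
M_n = 1681.92 kN·m.

M_n ≈ 1680 kN·m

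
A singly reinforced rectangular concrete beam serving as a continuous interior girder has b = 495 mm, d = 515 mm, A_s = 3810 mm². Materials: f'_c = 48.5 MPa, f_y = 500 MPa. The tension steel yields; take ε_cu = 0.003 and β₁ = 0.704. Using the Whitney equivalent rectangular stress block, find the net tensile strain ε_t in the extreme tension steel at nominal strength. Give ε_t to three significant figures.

a = A_s f_y/(0.85 f'_c b) = 93.35 mm.
β₁ = 0.704, so c = a/β₁ = 93.35/0.704 = 132.60 mm.
From the linear strain diagram with ε_cu = 0.003: ε_t = 0.003 (d − c)/c = 0.003 × (515 − 132.60)/132.60 = 0.00865.
Since ε_t ≥ 0.005, the section is tension-controlled.

ε_t ≈ 0.00865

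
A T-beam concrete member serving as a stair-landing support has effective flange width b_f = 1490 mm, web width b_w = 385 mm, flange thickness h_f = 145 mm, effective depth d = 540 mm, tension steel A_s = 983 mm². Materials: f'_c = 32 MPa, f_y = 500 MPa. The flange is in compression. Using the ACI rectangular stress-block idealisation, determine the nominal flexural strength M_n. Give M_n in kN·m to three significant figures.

M_n ≈ 262 kN·m

Tension: T = A_s f_y = 983 × 500 = 491500 N.
Try a within the flange: a = T/(0.85 f'_c b_f) = 491500/(0.85 × 32 × 1490) = 12.13 mm.
Since a = 12.13 ≤ h_f = 145 mm, the stress block lies entirely in the flange; analyse as a rectangular beam of width b_f.
M_n = T(d − a/2) = 491500 × (540 − 6.065) = 262.43 × 10⁶ N·mm.
M_n = 262.43 kN·m.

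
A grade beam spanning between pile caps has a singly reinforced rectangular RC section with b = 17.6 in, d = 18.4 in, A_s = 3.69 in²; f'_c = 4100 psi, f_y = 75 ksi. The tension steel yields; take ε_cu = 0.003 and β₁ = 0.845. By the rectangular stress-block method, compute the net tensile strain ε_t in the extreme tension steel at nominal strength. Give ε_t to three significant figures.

a = A_s f_y/(0.85 f'_c b) = 4.512 in.
β₁ = 0.845, so c = a/β₁ = 4.512/0.845 = 5.340 in.
From the linear strain diagram with ε_cu = 0.003: ε_t = 0.003 (d − c)/c = 0.003 × (18.4 − 5.340)/5.340 = 0.00734.
Since ε_t ≥ 0.005, the section is tension-controlled.

ε_t ≈ 0.00734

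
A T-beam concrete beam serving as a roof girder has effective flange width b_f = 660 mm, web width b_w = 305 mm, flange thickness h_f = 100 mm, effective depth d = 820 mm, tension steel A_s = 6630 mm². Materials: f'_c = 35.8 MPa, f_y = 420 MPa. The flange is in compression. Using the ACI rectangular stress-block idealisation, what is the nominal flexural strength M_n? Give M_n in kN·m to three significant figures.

M_n ≈ 2070 kN·m

Tension: T = A_s f_y = 6630 × 420 = 2784600 N.
Try a within the flange: a = T/(0.85 f'_c b_f) = 2784600/(0.85 × 35.8 × 660) = 138.65 mm.
a = 138.65 > h_f = 100 mm: the block extends into the web. Split into flange-overhang and web parts.
C_f = 0.85 f'_c (b_f − b_w) h_f = 0.85 × 35.8 × (660 − 305) × 100 = 1080265 N.
Remaining web compression depth: a_w = (T − C_f)/(0.85 f'_c b_w) = (2784600 − 1080265)/(0.85 × 35.8 × 305) = 183.63 mm.
M_n = C_f(d − h_f/2) + (T − C_f)(d − a_w/2) = 1080265 × (820 − 50) + 1704335 × (820 − 91.815) = 831.80 + 1241.07 = 2072.87 × 10⁶ N·mm.
M_n = 2072.87 kN·m.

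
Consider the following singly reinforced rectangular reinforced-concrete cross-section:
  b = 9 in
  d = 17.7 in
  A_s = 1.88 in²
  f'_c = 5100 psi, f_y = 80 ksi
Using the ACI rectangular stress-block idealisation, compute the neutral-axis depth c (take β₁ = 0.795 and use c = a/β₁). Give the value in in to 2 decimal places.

c ≈ 4.85 in

T = A_s f_y = 1.88 × 80 = 150.4 kips.
a = T/(0.85 f'_c b) = 150.4/(0.85 × 5.1 × 9) = 3.8549 in.
With β₁ = 0.795, c = a/β₁ = 3.8549/0.795 = 4.85 in.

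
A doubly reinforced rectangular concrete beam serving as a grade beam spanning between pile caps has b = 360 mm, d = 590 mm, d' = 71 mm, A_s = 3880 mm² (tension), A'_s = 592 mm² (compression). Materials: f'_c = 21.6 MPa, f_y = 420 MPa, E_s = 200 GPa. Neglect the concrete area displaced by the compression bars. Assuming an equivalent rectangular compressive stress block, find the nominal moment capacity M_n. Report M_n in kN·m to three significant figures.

M_n ≈ 800 kN·m

Assume both tension and compression steel yield.
Net tension couple steel: A_s − A'_s = 3288 mm².
a = (A_s − A'_s) f_y / (0.85 f'_c b) = 1380960/(0.85 × 21.6 × 360) = 208.93 mm.
c = a/β₁ = 208.93/0.85 = 245.80 mm; ε'_s = 0.003(c − d')/c = 0.0021 ≥ f_y/E_s = 0.0021, so compression steel does yield.
M_n = (A_s − A'_s) f_y (d − a/2) + A'_s f_y (d − d') = [1380960 × (590 − 104.465) + 248640 × (590 − 71)] × 10⁻⁶ = 670.50 + 129.04 = 799.54 kN·m.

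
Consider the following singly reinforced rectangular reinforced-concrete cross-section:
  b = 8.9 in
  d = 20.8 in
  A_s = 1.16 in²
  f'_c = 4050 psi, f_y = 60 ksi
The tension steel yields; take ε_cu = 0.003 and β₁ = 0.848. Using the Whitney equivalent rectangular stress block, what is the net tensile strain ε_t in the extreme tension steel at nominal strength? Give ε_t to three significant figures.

ε_t ≈ 0.0203

a = A_s f_y/(0.85 f'_c b) = 2.272 in.
β₁ = 0.848, so c = a/β₁ = 2.272/0.848 = 2.679 in.
From the linear strain diagram with ε_cu = 0.003: ε_t = 0.003 (d − c)/c = 0.003 × (20.8 − 2.679)/2.679 = 0.0203.
Since ε_t ≥ 0.005, the section is tension-controlled.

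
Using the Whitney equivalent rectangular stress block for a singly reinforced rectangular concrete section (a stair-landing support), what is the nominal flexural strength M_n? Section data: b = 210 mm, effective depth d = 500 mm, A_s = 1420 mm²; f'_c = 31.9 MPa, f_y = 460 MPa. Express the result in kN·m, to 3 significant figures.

M_n ≈ 289 kN·m

T = A_s f_y = 1420 × 460 = 653200 N = 653.2 kN.
From C = T: a = T/(0.85 f'_c b) = 653200/(0.85 × 31.9 × 210) = 114.71 mm.
M_n = T(d − a/2) = 653.2 kN × (500 − 57.355) mm = 289.14 kN·m.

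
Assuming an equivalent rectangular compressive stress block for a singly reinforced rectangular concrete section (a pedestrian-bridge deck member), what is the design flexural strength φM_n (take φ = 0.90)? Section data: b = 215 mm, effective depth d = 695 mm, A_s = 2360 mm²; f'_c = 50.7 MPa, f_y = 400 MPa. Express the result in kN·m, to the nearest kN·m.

T = A_s f_y = 2360 × 400 = 944000 N = 944 kN.
From C = T: a = T/(0.85 f'_c b) = 944000/(0.85 × 50.7 × 215) = 101.88 mm.
M_n = T(d − a/2) = 944 kN × (695 − 50.94) mm = 607.99 kN·m.
φM_n = 0.90 × 607.99 = 547.19 kN·m.

φM_n ≈ 547 kN·m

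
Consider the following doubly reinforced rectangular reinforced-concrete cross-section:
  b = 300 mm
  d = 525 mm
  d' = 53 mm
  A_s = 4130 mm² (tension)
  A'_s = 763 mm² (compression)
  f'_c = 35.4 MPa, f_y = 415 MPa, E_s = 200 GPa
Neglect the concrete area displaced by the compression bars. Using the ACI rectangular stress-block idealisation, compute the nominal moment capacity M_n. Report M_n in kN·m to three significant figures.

Assume both tension and compression steel yield.
Net tension couple steel: A_s − A'_s = 3367 mm².
a = (A_s − A'_s) f_y / (0.85 f'_c b) = 1397305/(0.85 × 35.4 × 300) = 154.79 mm.
c = a/β₁ = 154.79/0.797 = 194.22 mm; ε'_s = 0.003(c − d')/c = 0.0022 ≥ f_y/E_s = 0.0021, so compression steel does yield.
M_n = (A_s − A'_s) f_y (d − a/2) + A'_s f_y (d − d') = [1397305 × (525 − 77.395) + 316645 × (525 − 53)] × 10⁻⁶ = 625.44 + 149.46 = 774.90 kN·m.

M_n ≈ 775 kN·m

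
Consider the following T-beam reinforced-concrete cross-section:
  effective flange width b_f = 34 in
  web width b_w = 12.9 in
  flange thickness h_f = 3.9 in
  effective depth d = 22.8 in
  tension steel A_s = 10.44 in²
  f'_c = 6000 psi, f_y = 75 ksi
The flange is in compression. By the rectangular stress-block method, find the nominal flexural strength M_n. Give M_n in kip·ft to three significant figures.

M_n ≈ 1340 kip·ft

Tension: T = A_s f_y = 10.44 × 75 = 783 kips.
Try a within the flange: a = T/(0.85 f'_c b_f) = 783/(0.85 × 6 × 34) = 4.516 in.
a = 4.516 > h_f = 3.9 in: the block extends into the web. Split into flange-overhang and web parts.
C_f = 0.85 f'_c (b_f − b_w) h_f = 0.85 × 6 × (34 − 12.9) × 3.9 = 419.7 kips.
Remaining web compression depth: a_w = (T − C_f)/(0.85 f'_c b_w) = (783 − 419.7)/(0.85 × 6 × 12.9) = 5.522 in.
M_n = C_f(d − h_f/2) + (T − C_f)(d − a_w/2) = 419.7 × (22.8 − 1.95) + 363.3 × (22.8 − 2.761) = 8750.7 + 7280.2 = 16030.9 kip·in.
M_n = 16030.9/12 = 1335.91 kip·ft.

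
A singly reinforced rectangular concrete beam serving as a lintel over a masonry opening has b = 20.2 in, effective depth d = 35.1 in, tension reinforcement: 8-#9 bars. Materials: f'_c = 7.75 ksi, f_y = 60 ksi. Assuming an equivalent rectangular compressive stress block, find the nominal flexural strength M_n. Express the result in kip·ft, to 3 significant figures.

A_s = 8 × 1 = 8 in².
T = A_s f_y = 8 × 60 = 480 kips.
a = T/(0.85 f'_c b) = 480/(0.85 × 7.75 × 20.2) = 3.607 in.
M_n = T(d − a/2) = 480 × (35.1 − 1.8035) = 15982.3 kip·in = 15982.3/12 = 1331.86 kip·ft.

M_n ≈ 1330 kip·ft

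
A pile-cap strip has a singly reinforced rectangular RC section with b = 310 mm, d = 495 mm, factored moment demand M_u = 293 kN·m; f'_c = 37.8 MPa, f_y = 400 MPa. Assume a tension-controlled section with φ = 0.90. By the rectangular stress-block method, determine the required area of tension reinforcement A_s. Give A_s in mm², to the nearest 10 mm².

A_s ≈ 1770 mm²

M_n = M_u/φ = 293/0.90 = 325.556 kN·m.
With M_n = 0.85 f'_c a b (d − a/2), solve the quadratic for a:
a = d − √(d² − 2M_n/(0.85 f'_c b)) = 495 − √(495² − 2 × 325.556×10⁶/(0.85 × 37.8 × 310)) = 71.14 mm.
A_s = 0.85 f'_c a b / f_y = 0.85 × 37.8 × 71.14 × 310 / 400 = 1771.4 mm².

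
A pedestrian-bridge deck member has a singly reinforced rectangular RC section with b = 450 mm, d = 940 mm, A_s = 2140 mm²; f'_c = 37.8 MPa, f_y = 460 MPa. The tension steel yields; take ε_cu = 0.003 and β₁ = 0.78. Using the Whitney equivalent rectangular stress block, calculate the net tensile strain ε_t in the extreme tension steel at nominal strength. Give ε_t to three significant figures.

ε_t ≈ 0.0293

a = A_s f_y/(0.85 f'_c b) = 68.08 mm.
β₁ = 0.78, so c = a/β₁ = 68.08/0.78 = 87.28 mm.
From the linear strain diagram with ε_cu = 0.003: ε_t = 0.003 (d − c)/c = 0.003 × (940 − 87.28)/87.28 = 0.0293.
Since ε_t ≥ 0.005, the section is tension-controlled.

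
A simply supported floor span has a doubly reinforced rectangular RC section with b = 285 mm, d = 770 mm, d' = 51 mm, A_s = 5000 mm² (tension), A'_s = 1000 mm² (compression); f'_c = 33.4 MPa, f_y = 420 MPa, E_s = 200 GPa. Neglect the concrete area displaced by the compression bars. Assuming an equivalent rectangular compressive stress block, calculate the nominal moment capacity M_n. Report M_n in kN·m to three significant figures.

M_n ≈ 1420 kN·m

Assume both tension and compression steel yield.
Net tension couple steel: A_s − A'_s = 4000 mm².
a = (A_s − A'_s) f_y / (0.85 f'_c b) = 1680000/(0.85 × 33.4 × 285) = 207.63 mm.
c = a/β₁ = 207.63/0.811 = 256.02 mm; ε'_s = 0.003(c − d')/c = 0.0024 ≥ f_y/E_s = 0.0021, so compression steel does yield.
M_n = (A_s − A'_s) f_y (d − a/2) + A'_s f_y (d − d') = [1680000 × (770 − 103.815) + 420000 × (770 − 51)] × 10⁻⁶ = 1119.19 + 301.98 = 1421.17 kN·m.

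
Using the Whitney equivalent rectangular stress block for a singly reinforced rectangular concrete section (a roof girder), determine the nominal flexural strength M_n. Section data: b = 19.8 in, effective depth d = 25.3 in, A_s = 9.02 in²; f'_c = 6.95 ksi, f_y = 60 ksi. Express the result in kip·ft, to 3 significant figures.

T = A_s f_y = 9.02 × 60 = 541.2 kips.
a = T/(0.85 f'_c b) = 541.2/(0.85 × 6.95 × 19.8) = 4.627 in.
M_n = T(d − a/2) = 541.2 × (25.3 − 2.3135) = 12440.3 kip·in = 12440.3/12 = 1036.69 kip·ft.

M_n ≈ 1040 kip·ft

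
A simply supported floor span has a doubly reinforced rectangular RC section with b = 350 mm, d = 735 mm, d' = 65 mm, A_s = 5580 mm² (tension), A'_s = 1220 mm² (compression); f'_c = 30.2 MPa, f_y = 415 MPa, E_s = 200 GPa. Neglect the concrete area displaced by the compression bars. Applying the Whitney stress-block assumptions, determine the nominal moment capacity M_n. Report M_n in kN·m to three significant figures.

Assume both tension and compression steel yield.
Net tension couple steel: A_s − A'_s = 4360 mm².
a = (A_s − A'_s) f_y / (0.85 f'_c b) = 1809400/(0.85 × 30.2 × 350) = 201.39 mm.
c = a/β₁ = 201.39/0.834 = 241.47 mm; ε'_s = 0.003(c − d')/c = 0.0022 ≥ f_y/E_s = 0.0021, so compression steel does yield.
M_n = (A_s − A'_s) f_y (d − a/2) + A'_s f_y (d − d') = [1809400 × (735 − 100.695) + 506300 × (735 − 65)] × 10⁻⁶ = 1147.71 + 339.22 = 1486.93 kN·m.

M_n ≈ 1490 kN·m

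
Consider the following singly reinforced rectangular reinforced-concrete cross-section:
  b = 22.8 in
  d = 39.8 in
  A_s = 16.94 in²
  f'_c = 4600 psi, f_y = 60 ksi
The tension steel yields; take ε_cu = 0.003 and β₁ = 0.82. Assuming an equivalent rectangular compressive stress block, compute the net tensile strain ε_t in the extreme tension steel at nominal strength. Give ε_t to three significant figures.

ε_t ≈ 0.00559

a = A_s f_y/(0.85 f'_c b) = 11.401 in.
β₁ = 0.82, so c = a/β₁ = 11.401/0.82 = 13.904 in.
From the linear strain diagram with ε_cu = 0.003: ε_t = 0.003 (d − c)/c = 0.003 × (39.8 − 13.904)/13.904 = 0.00559.
Since ε_t ≥ 0.005, the section is tension-controlled.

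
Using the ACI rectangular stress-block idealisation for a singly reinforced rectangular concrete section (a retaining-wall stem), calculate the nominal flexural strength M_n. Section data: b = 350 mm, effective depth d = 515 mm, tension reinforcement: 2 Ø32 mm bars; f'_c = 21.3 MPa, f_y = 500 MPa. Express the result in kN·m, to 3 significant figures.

A_s = 2 × 804 = 1608 mm².
T = A_s f_y = 1608 × 500 = 804000 N = 804 kN.
From C = T: a = T/(0.85 f'_c b) = 804000/(0.85 × 21.3 × 350) = 126.88 mm.
M_n = T(d − a/2) = 804 kN × (515 − 63.44) mm = 363.05 kN·m.

M_n ≈ 363 kN·m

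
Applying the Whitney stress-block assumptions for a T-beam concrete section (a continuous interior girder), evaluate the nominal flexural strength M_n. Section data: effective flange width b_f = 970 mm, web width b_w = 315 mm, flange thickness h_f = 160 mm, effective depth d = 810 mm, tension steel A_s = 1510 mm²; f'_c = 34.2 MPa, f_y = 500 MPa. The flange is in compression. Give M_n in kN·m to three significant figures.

M_n ≈ 601 kN·m

Tension: T = A_s f_y = 1510 × 500 = 755000 N.
Try a within the flange: a = T/(0.85 f'_c b_f) = 755000/(0.85 × 34.2 × 970) = 26.78 mm.
Since a = 26.78 ≤ h_f = 160 mm, the stress block lies entirely in the flange; analyse as a rectangular beam of width b_f.
M_n = T(d − a/2) = 755000 × (810 − 13.39) = 601.44 × 10⁶ N·mm.
M_n = 601.44 kN·m.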